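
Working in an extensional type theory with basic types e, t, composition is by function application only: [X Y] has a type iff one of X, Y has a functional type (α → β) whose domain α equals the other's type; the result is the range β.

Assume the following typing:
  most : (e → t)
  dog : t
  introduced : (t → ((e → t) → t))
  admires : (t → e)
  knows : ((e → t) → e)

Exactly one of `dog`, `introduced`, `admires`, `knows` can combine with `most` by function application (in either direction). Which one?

knows

dog : t — neither side's domain matches the other.
introduced : (t → ((e → t) → t)) — neither side's domain matches the other.
admires : (t → e) — neither side's domain matches the other.
knows — combines: knows : ((e → t) → e) takes most : (e → t) as argument, giving e.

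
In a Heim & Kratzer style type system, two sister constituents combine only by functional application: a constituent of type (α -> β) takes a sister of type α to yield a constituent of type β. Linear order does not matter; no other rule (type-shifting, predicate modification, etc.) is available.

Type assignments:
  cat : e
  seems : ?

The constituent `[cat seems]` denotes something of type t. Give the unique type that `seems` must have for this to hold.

At [cat seems] (required: t): cat is e, which is not a function with range t; hence seems is the functor — type (e -> t).

(e -> t)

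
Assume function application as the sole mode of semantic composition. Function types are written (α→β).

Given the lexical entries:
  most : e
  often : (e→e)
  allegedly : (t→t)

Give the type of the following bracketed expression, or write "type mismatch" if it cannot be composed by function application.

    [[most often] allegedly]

[most often] — often of type (e→e) combines with most of type e: type e.
At [[most often] allegedly]: neither e nor (t→t) can take the other as argument; the node is ill-typed.

type mismatch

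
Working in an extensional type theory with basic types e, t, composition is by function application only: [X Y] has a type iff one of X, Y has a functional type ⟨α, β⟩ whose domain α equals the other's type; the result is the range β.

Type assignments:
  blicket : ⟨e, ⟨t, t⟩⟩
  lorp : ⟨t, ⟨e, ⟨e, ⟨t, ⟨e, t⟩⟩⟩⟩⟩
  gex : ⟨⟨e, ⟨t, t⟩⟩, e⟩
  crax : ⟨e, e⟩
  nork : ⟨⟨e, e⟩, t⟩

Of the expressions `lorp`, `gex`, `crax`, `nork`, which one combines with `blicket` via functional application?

gex

lorp : ⟨t, ⟨e, ⟨e, ⟨t, ⟨e, t⟩⟩⟩⟩⟩ — no; blicket wants e, and lorp wants t.
gex — combines: gex : ⟨⟨e, ⟨t, t⟩⟩, e⟩ takes blicket : ⟨e, ⟨t, t⟩⟩ as argument, giving e.
crax : ⟨e, e⟩ — no; blicket wants e, and crax wants e.
nork : ⟨⟨e, e⟩, t⟩ — no; blicket wants e, and nork wants ⟨e, e⟩.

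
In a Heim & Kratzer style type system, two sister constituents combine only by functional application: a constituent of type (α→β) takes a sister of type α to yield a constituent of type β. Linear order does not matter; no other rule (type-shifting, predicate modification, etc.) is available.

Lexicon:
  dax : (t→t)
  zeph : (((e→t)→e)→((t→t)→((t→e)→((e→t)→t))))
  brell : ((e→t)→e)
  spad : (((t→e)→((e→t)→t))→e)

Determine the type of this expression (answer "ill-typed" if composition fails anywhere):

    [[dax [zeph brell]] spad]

[zeph brell] — zeph of type (((e→t)→e)→((t→t)→((t→e)→((e→t)→t)))) combines with brell of type ((e→t)→e): type ((t→t)→((t→e)→((e→t)→t))).
[dax [zeph brell]] — [zeph brell] of type ((t→t)→((t→e)→((e→t)→t))) combines with dax of type (t→t): type ((t→e)→((e→t)→t)).
[[dax [zeph brell]] spad] — spad of type (((t→e)→((e→t)→t))→e) combines with [dax [zeph brell]] of type ((t→e)→((e→t)→t)): type e.

e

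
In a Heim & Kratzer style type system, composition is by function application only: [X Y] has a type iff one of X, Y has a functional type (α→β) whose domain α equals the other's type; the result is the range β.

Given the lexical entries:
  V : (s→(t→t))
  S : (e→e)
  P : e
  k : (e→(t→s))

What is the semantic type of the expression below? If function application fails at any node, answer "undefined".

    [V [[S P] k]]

undefined

[S P] — S of type (e→e) combines with P of type e: type e.
[[S P] k] — k of type (e→(t→s)) combines with [S P] of type e: type (t→s).
At [V [[S P] k]]: neither (s→(t→t)) nor (t→s) can take the other as argument; the node is ill-typed.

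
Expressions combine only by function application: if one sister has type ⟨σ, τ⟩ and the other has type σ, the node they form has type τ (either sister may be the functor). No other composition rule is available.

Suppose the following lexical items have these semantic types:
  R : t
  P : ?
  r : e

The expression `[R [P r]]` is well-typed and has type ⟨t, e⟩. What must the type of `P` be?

[R [P r]] is required to be ⟨t, e⟩. R : t cannot yield ⟨t, e⟩ as functor, so [P r] : ⟨t, ⟨t, e⟩⟩.
[P r] is required to be ⟨t, ⟨t, e⟩⟩. r : e cannot yield ⟨t, ⟨t, e⟩⟩ as functor, so P : ⟨e, ⟨t, ⟨t, e⟩⟩⟩.

⟨e, ⟨t, ⟨t, e⟩⟩⟩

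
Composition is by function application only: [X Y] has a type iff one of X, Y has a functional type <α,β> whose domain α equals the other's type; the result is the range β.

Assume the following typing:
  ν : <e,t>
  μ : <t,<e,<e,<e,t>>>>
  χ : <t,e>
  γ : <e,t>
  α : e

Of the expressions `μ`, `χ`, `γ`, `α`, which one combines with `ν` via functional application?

μ : <t,<e,<e,<e,t>>>> — neither side's domain matches the other.
χ : <t,e> — neither side's domain matches the other.
γ : <e,t> — neither side's domain matches the other.
α — combines: ν : <e,t> takes α : e as argument, giving t.

α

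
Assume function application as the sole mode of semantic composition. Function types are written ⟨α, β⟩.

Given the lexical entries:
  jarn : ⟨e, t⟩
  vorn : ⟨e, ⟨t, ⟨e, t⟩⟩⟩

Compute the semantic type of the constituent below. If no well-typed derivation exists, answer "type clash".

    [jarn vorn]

type clash

[jarn vorn]: ⟨e, t⟩ and ⟨e, ⟨t, ⟨e, t⟩⟩⟩ cannot combine by function application — type clash.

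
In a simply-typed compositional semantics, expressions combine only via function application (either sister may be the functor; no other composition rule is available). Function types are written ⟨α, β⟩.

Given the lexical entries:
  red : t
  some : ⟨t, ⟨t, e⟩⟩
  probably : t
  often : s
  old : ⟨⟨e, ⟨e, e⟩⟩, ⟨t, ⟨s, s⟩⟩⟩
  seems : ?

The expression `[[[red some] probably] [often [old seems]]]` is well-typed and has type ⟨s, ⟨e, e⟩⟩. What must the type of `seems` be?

⟨⟨⟨e, ⟨e, e⟩⟩, ⟨t, ⟨s, s⟩⟩⟩, ⟨s, ⟨e, ⟨s, ⟨e, e⟩⟩⟩⟩⟩

At [[[red some] probably] [often [old seems]]] (required: ⟨s, ⟨e, e⟩⟩): [[red some] probably] is e, which is not a function with range ⟨s, ⟨e, e⟩⟩; hence [often [old seems]] is the functor — type ⟨e, ⟨s, ⟨e, e⟩⟩⟩.
At [often [old seems]] (required: ⟨e, ⟨s, ⟨e, e⟩⟩⟩): often is s, which is not a function with range ⟨e, ⟨s, ⟨e, e⟩⟩⟩; hence [old seems] is the functor — type ⟨s, ⟨e, ⟨s, ⟨e, e⟩⟩⟩⟩.
At [old seems] (required: ⟨s, ⟨e, ⟨s, ⟨e, e⟩⟩⟩⟩): old is ⟨⟨e, ⟨e, e⟩⟩, ⟨t, ⟨s, s⟩⟩⟩, which is not a function with range ⟨s, ⟨e, ⟨s, ⟨e, e⟩⟩⟩⟩; hence seems is the functor — type ⟨⟨⟨e, ⟨e, e⟩⟩, ⟨t, ⟨s, s⟩⟩⟩, ⟨s, ⟨e, ⟨s, ⟨e, e⟩⟩⟩⟩⟩.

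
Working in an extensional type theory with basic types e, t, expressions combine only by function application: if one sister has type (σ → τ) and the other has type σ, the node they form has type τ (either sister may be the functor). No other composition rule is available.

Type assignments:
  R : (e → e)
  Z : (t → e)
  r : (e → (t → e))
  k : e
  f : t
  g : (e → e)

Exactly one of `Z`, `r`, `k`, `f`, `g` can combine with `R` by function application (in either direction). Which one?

k

Z : (t → e) — neither side's domain matches the other.
r : (e → (t → e)) — neither side's domain matches the other.
k — combines: R : (e → e) takes k : e as argument, giving e.
f : t — neither side's domain matches the other.
g : (e → e) — neither side's domain matches the other.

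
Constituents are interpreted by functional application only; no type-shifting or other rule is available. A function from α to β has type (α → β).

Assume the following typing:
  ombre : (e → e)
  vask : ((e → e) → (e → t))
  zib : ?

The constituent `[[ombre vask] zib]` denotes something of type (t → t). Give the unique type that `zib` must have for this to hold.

((e → t) → (t → t))

For [[ombre vask] zib] to have type (t → t) with [ombre vask] of type (e → t), zib must be the function: zib : ((e → t) → (t → t)).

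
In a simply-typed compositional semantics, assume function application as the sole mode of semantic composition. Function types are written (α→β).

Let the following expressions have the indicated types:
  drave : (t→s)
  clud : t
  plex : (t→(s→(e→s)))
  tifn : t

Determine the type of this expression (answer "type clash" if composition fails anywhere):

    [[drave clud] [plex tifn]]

(e→s)

At [drave clud], drave : (t→s) takes clud : t, giving s.
At [plex tifn], plex : (t→(s→(e→s))) takes tifn : t, giving (s→(e→s)).
At [[drave clud] [plex tifn]], [plex tifn] : (s→(e→s)) takes [drave clud] : s, giving (e→s).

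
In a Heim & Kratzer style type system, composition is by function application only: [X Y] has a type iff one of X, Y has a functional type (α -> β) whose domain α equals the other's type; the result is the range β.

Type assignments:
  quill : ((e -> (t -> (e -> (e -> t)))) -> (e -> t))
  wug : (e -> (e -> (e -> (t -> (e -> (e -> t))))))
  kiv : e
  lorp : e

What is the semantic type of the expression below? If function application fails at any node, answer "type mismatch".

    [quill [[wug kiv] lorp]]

[wug kiv]: functor wug : (e -> (e -> (e -> (t -> (e -> (e -> t)))))), argument kiv : e; result (e -> (e -> (t -> (e -> (e -> t))))).
[[wug kiv] lorp]: functor [wug kiv] : (e -> (e -> (t -> (e -> (e -> t))))), argument lorp : e; result (e -> (t -> (e -> (e -> t)))).
[quill [[wug kiv] lorp]]: functor quill : ((e -> (t -> (e -> (e -> t)))) -> (e -> t)), argument [[wug kiv] lorp] : (e -> (t -> (e -> (e -> t)))); result (e -> t).

(e -> t)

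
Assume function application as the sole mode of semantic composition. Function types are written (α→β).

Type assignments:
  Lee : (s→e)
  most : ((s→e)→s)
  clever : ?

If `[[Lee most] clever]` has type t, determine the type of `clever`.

[[Lee most] clever] must have type t. The sister [Lee most] has type s; that is not a function onto t, so clever must be the functor, of type (s→t).

(s→t)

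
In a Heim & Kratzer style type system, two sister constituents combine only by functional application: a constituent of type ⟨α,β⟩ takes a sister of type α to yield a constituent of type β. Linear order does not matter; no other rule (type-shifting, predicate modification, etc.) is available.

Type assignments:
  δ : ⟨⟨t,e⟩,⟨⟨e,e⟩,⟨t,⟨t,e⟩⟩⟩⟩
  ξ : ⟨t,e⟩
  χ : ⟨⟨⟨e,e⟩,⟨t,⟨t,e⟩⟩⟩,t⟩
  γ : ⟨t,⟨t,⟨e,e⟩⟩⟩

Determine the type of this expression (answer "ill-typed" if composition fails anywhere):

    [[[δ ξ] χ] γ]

⟨t,⟨e,e⟩⟩

At [δ ξ], δ : ⟨⟨t,e⟩,⟨⟨e,e⟩,⟨t,⟨t,e⟩⟩⟩⟩ takes ξ : ⟨t,e⟩, giving ⟨⟨e,e⟩,⟨t,⟨t,e⟩⟩⟩.
At [[δ ξ] χ], χ : ⟨⟨⟨e,e⟩,⟨t,⟨t,e⟩⟩⟩,t⟩ takes [δ ξ] : ⟨⟨e,e⟩,⟨t,⟨t,e⟩⟩⟩, giving t.
At [[[δ ξ] χ] γ], γ : ⟨t,⟨t,⟨e,e⟩⟩⟩ takes [[δ ξ] χ] : t, giving ⟨t,⟨e,e⟩⟩.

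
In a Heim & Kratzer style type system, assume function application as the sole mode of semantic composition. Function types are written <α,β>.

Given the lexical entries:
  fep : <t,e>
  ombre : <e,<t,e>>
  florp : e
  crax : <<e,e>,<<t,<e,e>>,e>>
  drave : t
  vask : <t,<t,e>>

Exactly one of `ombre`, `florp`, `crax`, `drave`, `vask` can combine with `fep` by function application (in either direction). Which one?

ombre : <e,<t,e>> — does not combine with fep.
florp : e — does not combine with fep.
crax : <<e,e>,<<t,<e,e>>,e>> — does not combine with fep.
drave — combines: fep : <t,e> takes drave : t as argument, giving e.
vask : <t,<t,e>> — does not combine with fep.

drave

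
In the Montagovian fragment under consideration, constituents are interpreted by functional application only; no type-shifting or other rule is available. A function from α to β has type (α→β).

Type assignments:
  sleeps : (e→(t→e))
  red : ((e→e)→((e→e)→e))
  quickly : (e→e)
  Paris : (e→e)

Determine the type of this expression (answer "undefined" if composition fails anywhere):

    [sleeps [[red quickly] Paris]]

[red quickly]: ((e→e)→((e→e)→e)) applied to (e→e) yields ((e→e)→e).
[[red quickly] Paris]: ((e→e)→e) applied to (e→e) yields e.
[sleeps [[red quickly] Paris]]: (e→(t→e)) applied to e yields (t→e).

(t→e)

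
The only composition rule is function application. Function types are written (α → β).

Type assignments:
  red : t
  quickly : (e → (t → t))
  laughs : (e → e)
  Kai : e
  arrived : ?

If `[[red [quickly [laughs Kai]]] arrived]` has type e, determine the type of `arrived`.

[[red [quickly [laughs Kai]]] arrived] must have type e. The sister [red [quickly [laughs Kai]]] has type t; that is not a function onto e, so arrived must be the functor, of type (t → e).

(t → e)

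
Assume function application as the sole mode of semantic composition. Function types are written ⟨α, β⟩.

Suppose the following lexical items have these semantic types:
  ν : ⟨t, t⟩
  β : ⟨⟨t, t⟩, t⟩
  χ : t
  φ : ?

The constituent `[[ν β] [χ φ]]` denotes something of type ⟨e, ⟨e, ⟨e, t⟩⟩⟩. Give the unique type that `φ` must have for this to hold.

⟨t, ⟨t, ⟨e, ⟨e, ⟨e, t⟩⟩⟩⟩⟩

At [[ν β] [χ φ]] (required: ⟨e, ⟨e, ⟨e, t⟩⟩⟩): [ν β] is t, which is not a function with range ⟨e, ⟨e, ⟨e, t⟩⟩⟩; hence [χ φ] is the functor — type ⟨t, ⟨e, ⟨e, ⟨e, t⟩⟩⟩⟩.
At [χ φ] (required: ⟨t, ⟨e, ⟨e, ⟨e, t⟩⟩⟩⟩): χ is t, which is not a function with range ⟨t, ⟨e, ⟨e, ⟨e, t⟩⟩⟩⟩; hence φ is the functor — type ⟨t, ⟨t, ⟨e, ⟨e, ⟨e, t⟩⟩⟩⟩⟩.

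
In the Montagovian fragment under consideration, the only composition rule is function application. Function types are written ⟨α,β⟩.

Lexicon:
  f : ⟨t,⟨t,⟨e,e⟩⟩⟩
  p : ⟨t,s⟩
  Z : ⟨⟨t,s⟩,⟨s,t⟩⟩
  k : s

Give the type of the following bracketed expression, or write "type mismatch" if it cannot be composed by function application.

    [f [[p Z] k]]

[p Z]: Z is ⟨⟨t,s⟩,⟨s,t⟩⟩, p is ⟨t,s⟩; result ⟨s,t⟩.
[[p Z] k]: [p Z] is ⟨s,t⟩, k is s; result t.
[f [[p Z] k]]: f is ⟨t,⟨t,⟨e,e⟩⟩⟩, [[p Z] k] is t; result ⟨t,⟨e,e⟩⟩.

⟨t,⟨e,e⟩⟩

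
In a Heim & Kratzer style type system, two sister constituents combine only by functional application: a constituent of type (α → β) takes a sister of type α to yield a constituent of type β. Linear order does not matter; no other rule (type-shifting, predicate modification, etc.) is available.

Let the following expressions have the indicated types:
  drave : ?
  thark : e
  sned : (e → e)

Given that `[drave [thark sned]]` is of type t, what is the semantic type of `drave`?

At [drave [thark sned]] (required: t): [thark sned] is e, which is not a function with range t; hence drave is the functor — type (e → t).

(e → t)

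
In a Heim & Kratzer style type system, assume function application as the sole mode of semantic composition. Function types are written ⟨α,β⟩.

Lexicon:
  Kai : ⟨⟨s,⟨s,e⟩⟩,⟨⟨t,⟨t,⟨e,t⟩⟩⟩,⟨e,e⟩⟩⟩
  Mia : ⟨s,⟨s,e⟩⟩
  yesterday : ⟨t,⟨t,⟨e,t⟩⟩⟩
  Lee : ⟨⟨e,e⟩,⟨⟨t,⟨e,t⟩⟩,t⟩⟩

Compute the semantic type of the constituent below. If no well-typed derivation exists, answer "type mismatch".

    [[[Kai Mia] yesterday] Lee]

[Kai Mia]: functor Kai : ⟨⟨s,⟨s,e⟩⟩,⟨⟨t,⟨t,⟨e,t⟩⟩⟩,⟨e,e⟩⟩⟩, argument Mia : ⟨s,⟨s,e⟩⟩; result ⟨⟨t,⟨t,⟨e,t⟩⟩⟩,⟨e,e⟩⟩.
[[Kai Mia] yesterday]: functor [Kai Mia] : ⟨⟨t,⟨t,⟨e,t⟩⟩⟩,⟨e,e⟩⟩, argument yesterday : ⟨t,⟨t,⟨e,t⟩⟩⟩; result ⟨e,e⟩.
[[[Kai Mia] yesterday] Lee]: functor Lee : ⟨⟨e,e⟩,⟨⟨t,⟨e,t⟩⟩,t⟩⟩, argument [[Kai Mia] yesterday] : ⟨e,e⟩; result ⟨⟨t,⟨e,t⟩⟩,t⟩.

⟨⟨t,⟨e,t⟩⟩,t⟩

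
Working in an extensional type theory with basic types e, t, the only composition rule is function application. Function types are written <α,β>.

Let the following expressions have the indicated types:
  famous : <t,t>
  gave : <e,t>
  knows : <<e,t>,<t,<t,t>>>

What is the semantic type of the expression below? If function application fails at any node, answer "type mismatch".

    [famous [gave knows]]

type mismatch

[gave knows] — knows of type <<e,t>,<t,<t,t>>> combines with gave of type <e,t>: type <t,<t,t>>.
[famous [gave knows]]: <t,t> with <t,<t,t>> — neither is a function whose domain matches the other; composition fails here.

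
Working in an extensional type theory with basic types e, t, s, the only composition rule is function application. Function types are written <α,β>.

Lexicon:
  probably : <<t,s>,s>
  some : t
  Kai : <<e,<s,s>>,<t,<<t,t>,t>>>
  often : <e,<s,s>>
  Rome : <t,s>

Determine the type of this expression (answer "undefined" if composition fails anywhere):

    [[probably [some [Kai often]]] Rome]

undefined

[Kai often]: functor Kai : <<e,<s,s>>,<t,<<t,t>,t>>>, argument often : <e,<s,s>>; result <t,<<t,t>,t>>.
[some [Kai often]]: functor [Kai often] : <t,<<t,t>,t>>, argument some : t; result <<t,t>,t>.
At [probably [some [Kai often]]]: neither <<t,s>,s> nor <<t,t>,t> can take the other as argument; the node is ill-typed.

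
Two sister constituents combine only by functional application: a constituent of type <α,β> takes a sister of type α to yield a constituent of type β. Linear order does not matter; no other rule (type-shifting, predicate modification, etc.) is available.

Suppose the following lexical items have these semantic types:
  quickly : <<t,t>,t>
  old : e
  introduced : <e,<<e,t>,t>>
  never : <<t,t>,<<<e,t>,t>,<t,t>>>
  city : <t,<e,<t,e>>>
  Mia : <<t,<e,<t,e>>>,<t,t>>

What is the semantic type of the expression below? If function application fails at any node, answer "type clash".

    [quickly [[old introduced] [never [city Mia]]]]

t

[old introduced] — introduced of type <e,<<e,t>,t>> combines with old of type e: type <<e,t>,t>.
[city Mia] — Mia of type <<t,<e,<t,e>>>,<t,t>> combines with city of type <t,<e,<t,e>>>: type <t,t>.
[never [city Mia]] — never of type <<t,t>,<<<e,t>,t>,<t,t>>> combines with [city Mia] of type <t,t>: type <<<e,t>,t>,<t,t>>.
[[old introduced] [never [city Mia]]] — [never [city Mia]] of type <<<e,t>,t>,<t,t>> combines with [old introduced] of type <<e,t>,t>: type <t,t>.
[quickly [[old introduced] [never [city Mia]]]] — quickly of type <<t,t>,t> combines with [[old introduced] [never [city Mia]]] of type <t,t>: type t.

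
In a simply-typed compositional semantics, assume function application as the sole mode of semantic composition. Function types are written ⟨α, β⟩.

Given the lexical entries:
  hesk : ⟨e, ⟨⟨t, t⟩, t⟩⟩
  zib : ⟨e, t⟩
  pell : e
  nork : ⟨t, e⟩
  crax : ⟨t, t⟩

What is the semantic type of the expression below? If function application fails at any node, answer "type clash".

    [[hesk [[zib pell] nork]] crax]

t

[zib pell]: functor zib : ⟨e, t⟩, argument pell : e; result t.
[[zib pell] nork]: functor nork : ⟨t, e⟩, argument [zib pell] : t; result e.
[hesk [[zib pell] nork]]: functor hesk : ⟨e, ⟨⟨t, t⟩, t⟩⟩, argument [[zib pell] nork] : e; result ⟨⟨t, t⟩, t⟩.
[[hesk [[zib pell] nork]] crax]: functor [hesk [[zib pell] nork]] : ⟨⟨t, t⟩, t⟩, argument crax : ⟨t, t⟩; result t.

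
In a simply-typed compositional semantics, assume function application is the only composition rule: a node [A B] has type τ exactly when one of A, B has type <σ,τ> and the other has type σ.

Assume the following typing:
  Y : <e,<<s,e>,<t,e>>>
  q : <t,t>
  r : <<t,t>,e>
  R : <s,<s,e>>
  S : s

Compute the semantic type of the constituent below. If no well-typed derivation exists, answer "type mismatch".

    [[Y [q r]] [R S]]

<t,e>

[q r] — r of type <<t,t>,e> combines with q of type <t,t>: type e.
[Y [q r]] — Y of type <e,<<s,e>,<t,e>>> combines with [q r] of type e: type <<s,e>,<t,e>>.
[R S] — R of type <s,<s,e>> combines with S of type s: type <s,e>.
[[Y [q r]] [R S]] — [Y [q r]] of type <<s,e>,<t,e>> combines with [R S] of type <s,e>: type <t,e>.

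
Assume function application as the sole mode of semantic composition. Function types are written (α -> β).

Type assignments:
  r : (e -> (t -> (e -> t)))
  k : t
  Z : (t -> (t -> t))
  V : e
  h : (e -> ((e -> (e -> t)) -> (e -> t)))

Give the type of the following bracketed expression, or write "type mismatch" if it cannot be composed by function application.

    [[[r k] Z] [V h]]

At [r k]: neither (e -> (t -> (e -> t))) nor t can take the other as argument; the node is ill-typed.

type mismatch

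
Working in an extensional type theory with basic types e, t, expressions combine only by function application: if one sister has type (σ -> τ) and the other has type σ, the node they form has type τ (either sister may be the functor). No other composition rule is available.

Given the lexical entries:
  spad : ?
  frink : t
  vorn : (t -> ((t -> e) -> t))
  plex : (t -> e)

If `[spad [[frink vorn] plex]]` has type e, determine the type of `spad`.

(t -> e)

[spad [[frink vorn] plex]] is required to be e. [[frink vorn] plex] : t cannot yield e as functor, so spad : (t -> e).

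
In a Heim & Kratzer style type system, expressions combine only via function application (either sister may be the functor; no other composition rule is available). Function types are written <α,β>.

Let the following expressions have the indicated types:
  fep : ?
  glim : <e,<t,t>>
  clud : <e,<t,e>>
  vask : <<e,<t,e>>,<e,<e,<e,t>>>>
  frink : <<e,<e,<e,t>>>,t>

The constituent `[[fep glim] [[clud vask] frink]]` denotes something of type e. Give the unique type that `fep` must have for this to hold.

<<e,<t,t>>,<t,e>>

At [[fep glim] [[clud vask] frink]] (required: e): [[clud vask] frink] is t, which is not a function with range e; hence [fep glim] is the functor — type <t,e>.
At [fep glim] (required: <t,e>): glim is <e,<t,t>>, which is not a function with range <t,e>; hence fep is the functor — type <<e,<t,t>>,<t,e>>.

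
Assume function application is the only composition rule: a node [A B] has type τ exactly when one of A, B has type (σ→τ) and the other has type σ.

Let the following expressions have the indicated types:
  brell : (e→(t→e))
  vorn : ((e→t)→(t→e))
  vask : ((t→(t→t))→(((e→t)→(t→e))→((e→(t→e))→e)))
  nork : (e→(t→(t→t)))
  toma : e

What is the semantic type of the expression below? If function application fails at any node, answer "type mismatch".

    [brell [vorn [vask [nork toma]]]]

e

[nork toma] — nork of type (e→(t→(t→t))) combines with toma of type e: type (t→(t→t)).
[vask [nork toma]] — vask of type ((t→(t→t))→(((e→t)→(t→e))→((e→(t→e))→e))) combines with [nork toma] of type (t→(t→t)): type (((e→t)→(t→e))→((e→(t→e))→e)).
[vorn [vask [nork toma]]] — [vask [nork toma]] of type (((e→t)→(t→e))→((e→(t→e))→e)) combines with vorn of type ((e→t)→(t→e)): type ((e→(t→e))→e).
[brell [vorn [vask [nork toma]]]] — [vorn [vask [nork toma]]] of type ((e→(t→e))→e) combines with brell of type (e→(t→e)): type e.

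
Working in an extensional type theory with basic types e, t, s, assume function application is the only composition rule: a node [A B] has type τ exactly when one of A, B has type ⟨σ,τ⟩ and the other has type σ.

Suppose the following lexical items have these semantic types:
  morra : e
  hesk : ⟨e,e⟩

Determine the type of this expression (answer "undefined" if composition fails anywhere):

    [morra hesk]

[morra hesk] — hesk of type ⟨e,e⟩ combines with morra of type e: type e.

e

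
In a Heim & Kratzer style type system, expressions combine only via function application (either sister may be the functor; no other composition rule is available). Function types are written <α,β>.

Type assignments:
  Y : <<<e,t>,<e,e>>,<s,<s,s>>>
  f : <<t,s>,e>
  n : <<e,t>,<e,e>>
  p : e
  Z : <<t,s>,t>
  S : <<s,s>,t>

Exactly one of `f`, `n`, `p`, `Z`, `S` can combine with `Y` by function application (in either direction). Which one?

n

f : <<t,s>,e> — no; Y wants <<e,t>,<e,e>>, and f wants <t,s>.
n — combines: Y : <<<e,t>,<e,e>>,<s,<s,s>>> takes n : <<e,t>,<e,e>> as argument, giving <s,<s,s>>.
p : e — no; Y wants <<e,t>,<e,e>>, and p wants nothing (atomic).
Z : <<t,s>,t> — no; Y wants <<e,t>,<e,e>>, and Z wants <t,s>.
S : <<s,s>,t> — no; Y wants <<e,t>,<e,e>>, and S wants <s,s>.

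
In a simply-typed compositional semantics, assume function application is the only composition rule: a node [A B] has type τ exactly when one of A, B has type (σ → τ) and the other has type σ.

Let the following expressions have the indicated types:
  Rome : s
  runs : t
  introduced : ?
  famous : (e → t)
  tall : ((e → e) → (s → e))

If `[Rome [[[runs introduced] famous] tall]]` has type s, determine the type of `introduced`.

[Rome [[[runs introduced] famous] tall]] is required to be s. Rome : s cannot yield s as functor, so [[[runs introduced] famous] tall] : (s → s).
[[[runs introduced] famous] tall] is required to be (s → s). tall : ((e → e) → (s → e)) cannot yield (s → s) as functor, so [[runs introduced] famous] : (((e → e) → (s → e)) → (s → s)).
[[runs introduced] famous] is required to be (((e → e) → (s → e)) → (s → s)). famous : (e → t) cannot yield (((e → e) → (s → e)) → (s → s)) as functor, so [runs introduced] : ((e → t) → (((e → e) → (s → e)) → (s → s))).
[runs introduced] is required to be ((e → t) → (((e → e) → (s → e)) → (s → s))). runs : t cannot yield ((e → t) → (((e → e) → (s → e)) → (s → s))) as functor, so introduced : (t → ((e → t) → (((e → e) → (s → e)) → (s → s)))).

(t → ((e → t) → (((e → e) → (s → e)) → (s → s))))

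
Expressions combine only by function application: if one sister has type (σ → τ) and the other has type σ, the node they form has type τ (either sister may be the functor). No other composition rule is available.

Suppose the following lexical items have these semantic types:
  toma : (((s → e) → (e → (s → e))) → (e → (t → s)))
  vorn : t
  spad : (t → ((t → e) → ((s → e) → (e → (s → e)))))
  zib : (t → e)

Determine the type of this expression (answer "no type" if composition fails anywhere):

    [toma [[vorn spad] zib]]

(e → (t → s))

[vorn spad] — spad of type (t → ((t → e) → ((s → e) → (e → (s → e))))) combines with vorn of type t: type ((t → e) → ((s → e) → (e → (s → e)))).
[[vorn spad] zib] — [vorn spad] of type ((t → e) → ((s → e) → (e → (s → e)))) combines with zib of type (t → e): type ((s → e) → (e → (s → e))).
[toma [[vorn spad] zib]] — toma of type (((s → e) → (e → (s → e))) → (e → (t → s))) combines with [[vorn spad] zib] of type ((s → e) → (e → (s → e))): type (e → (t → s)).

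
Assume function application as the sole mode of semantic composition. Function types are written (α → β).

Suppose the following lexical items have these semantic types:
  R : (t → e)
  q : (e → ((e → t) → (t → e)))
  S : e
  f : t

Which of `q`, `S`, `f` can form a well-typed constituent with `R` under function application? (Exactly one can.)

q : (e → ((e → t) → (t → e))) — no; R wants t, and q wants e.
S : e — no; R wants t, and S wants nothing (atomic).
f — combines: R : (t → e) takes f : t as argument, giving e.

f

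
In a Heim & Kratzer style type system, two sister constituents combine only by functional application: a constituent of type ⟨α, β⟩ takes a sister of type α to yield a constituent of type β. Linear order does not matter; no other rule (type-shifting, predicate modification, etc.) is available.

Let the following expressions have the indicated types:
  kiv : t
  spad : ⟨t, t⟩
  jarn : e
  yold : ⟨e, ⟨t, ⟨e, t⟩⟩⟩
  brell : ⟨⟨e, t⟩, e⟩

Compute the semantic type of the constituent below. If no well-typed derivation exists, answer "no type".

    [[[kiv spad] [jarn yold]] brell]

e

At [kiv spad], spad : ⟨t, t⟩ takes kiv : t, giving t.
At [jarn yold], yold : ⟨e, ⟨t, ⟨e, t⟩⟩⟩ takes jarn : e, giving ⟨t, ⟨e, t⟩⟩.
At [[kiv spad] [jarn yold]], [jarn yold] : ⟨t, ⟨e, t⟩⟩ takes [kiv spad] : t, giving ⟨e, t⟩.
At [[[kiv spad] [jarn yold]] brell], brell : ⟨⟨e, t⟩, e⟩ takes [[kiv spad] [jarn yold]] : ⟨e, t⟩, giving e.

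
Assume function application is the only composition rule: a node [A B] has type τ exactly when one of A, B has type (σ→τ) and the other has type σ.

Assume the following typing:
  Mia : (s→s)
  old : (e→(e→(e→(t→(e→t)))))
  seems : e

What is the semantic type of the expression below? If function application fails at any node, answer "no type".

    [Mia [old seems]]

no type

[old seems]: functor old : (e→(e→(e→(t→(e→t))))), argument seems : e; result (e→(e→(t→(e→t)))).
At [Mia [old seems]]: neither (s→s) nor (e→(e→(t→(e→t)))) can take the other as argument; the node is ill-typed.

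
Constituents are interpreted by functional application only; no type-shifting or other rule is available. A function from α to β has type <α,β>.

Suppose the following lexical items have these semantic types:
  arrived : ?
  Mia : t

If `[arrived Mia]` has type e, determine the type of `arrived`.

[arrived Mia] must have type e. The sister Mia has type t; that is not a function onto e, so arrived must be the functor, of type <t,e>.

<t,e>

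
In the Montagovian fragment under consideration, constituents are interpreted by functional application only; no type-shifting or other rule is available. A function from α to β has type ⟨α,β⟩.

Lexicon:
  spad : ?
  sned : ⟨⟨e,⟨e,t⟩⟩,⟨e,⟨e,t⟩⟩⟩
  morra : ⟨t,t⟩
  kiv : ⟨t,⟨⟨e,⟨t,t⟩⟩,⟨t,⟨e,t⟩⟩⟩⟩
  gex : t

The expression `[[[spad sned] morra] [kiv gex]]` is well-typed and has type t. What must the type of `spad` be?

⟨⟨⟨e,⟨e,t⟩⟩,⟨e,⟨e,t⟩⟩⟩,⟨⟨t,t⟩,⟨⟨⟨e,⟨t,t⟩⟩,⟨t,⟨e,t⟩⟩⟩,t⟩⟩⟩

At [[[spad sned] morra] [kiv gex]] (required: t): [kiv gex] is ⟨⟨e,⟨t,t⟩⟩,⟨t,⟨e,t⟩⟩⟩, which is not a function with range t; hence [[spad sned] morra] is the functor — type ⟨⟨⟨e,⟨t,t⟩⟩,⟨t,⟨e,t⟩⟩⟩,t⟩.
At [[spad sned] morra] (required: ⟨⟨⟨e,⟨t,t⟩⟩,⟨t,⟨e,t⟩⟩⟩,t⟩): morra is ⟨t,t⟩, which is not a function with range ⟨⟨⟨e,⟨t,t⟩⟩,⟨t,⟨e,t⟩⟩⟩,t⟩; hence [spad sned] is the functor — type ⟨⟨t,t⟩,⟨⟨⟨e,⟨t,t⟩⟩,⟨t,⟨e,t⟩⟩⟩,t⟩⟩.
At [spad sned] (required: ⟨⟨t,t⟩,⟨⟨⟨e,⟨t,t⟩⟩,⟨t,⟨e,t⟩⟩⟩,t⟩⟩): sned is ⟨⟨e,⟨e,t⟩⟩,⟨e,⟨e,t⟩⟩⟩, which is not a function with range ⟨⟨t,t⟩,⟨⟨⟨e,⟨t,t⟩⟩,⟨t,⟨e,t⟩⟩⟩,t⟩⟩; hence spad is the functor — type ⟨⟨⟨e,⟨e,t⟩⟩,⟨e,⟨e,t⟩⟩⟩,⟨⟨t,t⟩,⟨⟨⟨e,⟨t,t⟩⟩,⟨t,⟨e,t⟩⟩⟩,t⟩⟩⟩.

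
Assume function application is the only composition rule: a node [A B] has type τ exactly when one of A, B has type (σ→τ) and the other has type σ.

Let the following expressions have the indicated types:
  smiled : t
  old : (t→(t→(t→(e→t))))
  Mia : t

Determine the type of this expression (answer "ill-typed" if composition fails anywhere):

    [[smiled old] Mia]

[smiled old] — old of type (t→(t→(t→(e→t)))) combines with smiled of type t: type (t→(t→(e→t))).
[[smiled old] Mia] — [smiled old] of type (t→(t→(e→t))) combines with Mia of type t: type (t→(e→t)).

(t→(e→t))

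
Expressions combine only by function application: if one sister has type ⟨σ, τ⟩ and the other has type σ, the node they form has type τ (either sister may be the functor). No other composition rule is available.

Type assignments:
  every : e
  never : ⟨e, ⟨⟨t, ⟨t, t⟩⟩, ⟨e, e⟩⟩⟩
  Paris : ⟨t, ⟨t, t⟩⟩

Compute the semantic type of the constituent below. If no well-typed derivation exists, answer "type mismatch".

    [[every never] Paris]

⟨e, e⟩

[every never]: ⟨e, ⟨⟨t, ⟨t, t⟩⟩, ⟨e, e⟩⟩⟩ applied to e yields ⟨⟨t, ⟨t, t⟩⟩, ⟨e, e⟩⟩.
[[every never] Paris]: ⟨⟨t, ⟨t, t⟩⟩, ⟨e, e⟩⟩ applied to ⟨t, ⟨t, t⟩⟩ yields ⟨e, e⟩.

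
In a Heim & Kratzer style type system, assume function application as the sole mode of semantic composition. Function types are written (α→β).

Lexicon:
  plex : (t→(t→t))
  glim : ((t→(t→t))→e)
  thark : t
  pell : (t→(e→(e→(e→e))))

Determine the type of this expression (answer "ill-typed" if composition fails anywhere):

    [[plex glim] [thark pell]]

(e→(e→e))

[plex glim] — glim of type ((t→(t→t))→e) combines with plex of type (t→(t→t)): type e.
[thark pell] — pell of type (t→(e→(e→(e→e)))) combines with thark of type t: type (e→(e→(e→e))).
[[plex glim] [thark pell]] — [thark pell] of type (e→(e→(e→e))) combines with [plex glim] of type e: type (e→(e→e)).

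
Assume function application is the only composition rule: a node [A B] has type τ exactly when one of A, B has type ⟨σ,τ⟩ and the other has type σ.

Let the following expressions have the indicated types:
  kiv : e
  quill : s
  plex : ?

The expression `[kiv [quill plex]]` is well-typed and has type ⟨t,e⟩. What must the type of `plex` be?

⟨s,⟨e,⟨t,e⟩⟩⟩

At [kiv [quill plex]] (required: ⟨t,e⟩): kiv is e, which is not a function with range ⟨t,e⟩; hence [quill plex] is the functor — type ⟨e,⟨t,e⟩⟩.
At [quill plex] (required: ⟨e,⟨t,e⟩⟩): quill is s, which is not a function with range ⟨e,⟨t,e⟩⟩; hence plex is the functor — type ⟨s,⟨e,⟨t,e⟩⟩⟩.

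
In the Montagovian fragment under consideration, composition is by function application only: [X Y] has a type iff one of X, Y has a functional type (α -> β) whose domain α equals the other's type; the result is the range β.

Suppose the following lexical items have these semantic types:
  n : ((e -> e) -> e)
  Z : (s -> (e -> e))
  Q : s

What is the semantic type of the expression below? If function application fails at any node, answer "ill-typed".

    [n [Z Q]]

e

[Z Q] — Z of type (s -> (e -> e)) combines with Q of type s: type (e -> e).
[n [Z Q]] — n of type ((e -> e) -> e) combines with [Z Q] of type (e -> e): type e.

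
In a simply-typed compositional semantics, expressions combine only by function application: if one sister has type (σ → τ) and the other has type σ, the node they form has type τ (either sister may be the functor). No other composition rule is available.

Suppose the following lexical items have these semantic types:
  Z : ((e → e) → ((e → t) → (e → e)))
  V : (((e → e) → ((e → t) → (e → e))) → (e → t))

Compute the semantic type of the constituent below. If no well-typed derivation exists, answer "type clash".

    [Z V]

(e → t)

[Z V]: (((e → e) → ((e → t) → (e → e))) → (e → t)) applied to ((e → e) → ((e → t) → (e → e))) yields (e → t).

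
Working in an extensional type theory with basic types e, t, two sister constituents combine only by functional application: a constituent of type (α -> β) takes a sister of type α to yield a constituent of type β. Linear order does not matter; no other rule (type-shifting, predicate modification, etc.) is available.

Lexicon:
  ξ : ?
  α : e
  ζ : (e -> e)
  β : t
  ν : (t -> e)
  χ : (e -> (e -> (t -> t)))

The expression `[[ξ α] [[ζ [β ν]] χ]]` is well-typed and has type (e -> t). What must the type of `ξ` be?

(e -> ((e -> (t -> t)) -> (e -> t)))

For [[ξ α] [[ζ [β ν]] χ]] to have type (e -> t) with [[ζ [β ν]] χ] of type (e -> (t -> t)), [ξ α] must be the function: [ξ α] : ((e -> (t -> t)) -> (e -> t)).
For [ξ α] to have type ((e -> (t -> t)) -> (e -> t)) with α of type e, ξ must be the function: ξ : (e -> ((e -> (t -> t)) -> (e -> t))).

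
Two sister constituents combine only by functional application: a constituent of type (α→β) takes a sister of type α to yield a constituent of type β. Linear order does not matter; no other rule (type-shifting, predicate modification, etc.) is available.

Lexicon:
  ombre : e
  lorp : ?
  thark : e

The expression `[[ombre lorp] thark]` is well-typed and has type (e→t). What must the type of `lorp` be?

(e→(e→(e→t)))

[[ombre lorp] thark] is required to be (e→t). thark : e cannot yield (e→t) as functor, so [ombre lorp] : (e→(e→t)).
[ombre lorp] is required to be (e→(e→t)). ombre : e cannot yield (e→(e→t)) as functor, so lorp : (e→(e→(e→t))).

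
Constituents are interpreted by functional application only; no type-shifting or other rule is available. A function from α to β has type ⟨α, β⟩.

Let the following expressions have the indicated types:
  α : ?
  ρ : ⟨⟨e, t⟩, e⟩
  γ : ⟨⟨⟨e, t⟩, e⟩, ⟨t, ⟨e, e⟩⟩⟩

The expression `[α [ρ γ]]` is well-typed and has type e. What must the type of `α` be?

At [α [ρ γ]] (required: e): [ρ γ] is ⟨t, ⟨e, e⟩⟩, which is not a function with range e; hence α is the functor — type ⟨⟨t, ⟨e, e⟩⟩, e⟩.

⟨⟨t, ⟨e, e⟩⟩, e⟩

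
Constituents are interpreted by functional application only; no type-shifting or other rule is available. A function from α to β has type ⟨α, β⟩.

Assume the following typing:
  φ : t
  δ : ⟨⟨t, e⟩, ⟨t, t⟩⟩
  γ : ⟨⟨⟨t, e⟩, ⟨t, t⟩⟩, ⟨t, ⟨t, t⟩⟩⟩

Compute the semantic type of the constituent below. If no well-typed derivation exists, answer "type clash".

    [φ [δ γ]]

[δ γ]: γ is ⟨⟨⟨t, e⟩, ⟨t, t⟩⟩, ⟨t, ⟨t, t⟩⟩⟩, δ is ⟨⟨t, e⟩, ⟨t, t⟩⟩; result ⟨t, ⟨t, t⟩⟩.
[φ [δ γ]]: [δ γ] is ⟨t, ⟨t, t⟩⟩, φ is t; result ⟨t, t⟩.

⟨t, t⟩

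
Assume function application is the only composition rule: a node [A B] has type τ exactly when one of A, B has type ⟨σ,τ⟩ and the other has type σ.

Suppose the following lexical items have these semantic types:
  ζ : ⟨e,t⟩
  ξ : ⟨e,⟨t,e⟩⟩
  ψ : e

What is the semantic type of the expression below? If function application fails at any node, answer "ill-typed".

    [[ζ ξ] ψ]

ill-typed

At [ζ ξ]: neither ⟨e,t⟩ nor ⟨e,⟨t,e⟩⟩ can take the other as argument; the node is ill-typed.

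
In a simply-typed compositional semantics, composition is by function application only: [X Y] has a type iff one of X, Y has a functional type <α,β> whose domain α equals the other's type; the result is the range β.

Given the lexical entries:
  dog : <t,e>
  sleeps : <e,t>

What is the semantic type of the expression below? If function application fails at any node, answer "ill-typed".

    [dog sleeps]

[dog sleeps]: <t,e> and <e,t> cannot combine by function application — type clash.

ill-typed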